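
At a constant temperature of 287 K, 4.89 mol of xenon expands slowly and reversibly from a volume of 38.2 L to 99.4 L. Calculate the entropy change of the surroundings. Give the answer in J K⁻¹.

For an isothermal ideal gas ΔS_gas = nR ln(V₂/V₁) = 4.89 × 8.314 × ln(99.4/38.2) = 38.9 J/K.
The process is reversible, so ΔS_surr = −ΔS_gas = -38.9 J/K and ΔS_universe = 0.

ΔS_surr = -38.9 J/K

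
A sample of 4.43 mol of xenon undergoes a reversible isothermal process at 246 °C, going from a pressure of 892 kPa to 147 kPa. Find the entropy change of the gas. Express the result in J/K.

For an isothermal ideal gas ΔS_gas = nR ln(P₁/P₂) = 4.43 × 8.314 × ln(892/147) = 66.4 J/K.

ΔS_gas = 66.4 J/K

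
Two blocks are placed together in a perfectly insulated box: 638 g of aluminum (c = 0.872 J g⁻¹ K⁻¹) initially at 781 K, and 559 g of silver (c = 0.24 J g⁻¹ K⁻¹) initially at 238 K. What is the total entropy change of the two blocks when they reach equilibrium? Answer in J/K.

Energy balance: T_f = (m₁c₁T₁ + m₂c₂T₂)/(m₁c₁ + m₂c₂) = 675.5 K.
ΔS₁ = m₁c₁ ln(T_f/T₁) = 556.336 × ln(675.5/781) = -80.738 J/K.
ΔS₂ = m₂c₂ ln(T_f/T₂) = 134.16 × ln(675.5/238) = 139.95 J/K.
ΔS_total = -80.738 + 139.95 = 59.2 J/K.

ΔS_total = 59.2 J/K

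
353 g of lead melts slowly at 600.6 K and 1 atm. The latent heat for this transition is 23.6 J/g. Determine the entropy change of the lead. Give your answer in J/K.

Heat absorbed by the substance: Q = mL = 353 × 23.6 = 8330.8 J.
At constant T, ΔS = Q_rev/T = 8330.8 / 600.6 = 13.9 J/K.

ΔS = 13.9 J/K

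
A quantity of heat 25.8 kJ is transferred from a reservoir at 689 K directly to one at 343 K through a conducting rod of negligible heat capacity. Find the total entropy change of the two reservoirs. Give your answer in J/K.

ΔS_total = 37.8 J/K

ΔS_hot = −Q/T_H = −25800/689 = -37.45 J/K and ΔS_cold = +Q/T_C = 25800/343 = 75.22 J/K.
ΔS_total = -37.45 + 75.22 = 37.8 J/K, positive as the second law requires.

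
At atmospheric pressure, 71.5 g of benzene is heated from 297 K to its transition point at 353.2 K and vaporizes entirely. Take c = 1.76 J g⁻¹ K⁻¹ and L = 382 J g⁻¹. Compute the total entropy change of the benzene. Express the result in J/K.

ΔS = 99.1 J/K

Warming step: ΔS₁ = m c ln(T_tr/T_i) = 71.5 × 1.76 × ln(353.2/297) = 21.81 J/K.
Phase change: ΔS₂ = +mL/T_tr = 71.5 × 382 / 353.2 = 77.33 J/K.
ΔS_total = (21.81) + (77.33) = 99.1 J/K.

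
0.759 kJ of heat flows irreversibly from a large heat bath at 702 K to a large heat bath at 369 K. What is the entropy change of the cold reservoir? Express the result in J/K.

The cold reservoir gains heat Q, so ΔS_cold = +Q/T_C = 759/369 = 2.06 J/K.

ΔS_cold = 2.06 J/K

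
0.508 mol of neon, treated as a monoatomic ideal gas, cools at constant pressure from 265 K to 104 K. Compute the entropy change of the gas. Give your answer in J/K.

ΔS = -9.88 J/K

At constant pressure, ΔS = nC_p ln(T₂/T₁) with C_p = 5R/2 = 20.79 J mol⁻¹ K⁻¹.
ΔS = 0.508 × 20.79 × ln(104/265) = -9.88 J/K.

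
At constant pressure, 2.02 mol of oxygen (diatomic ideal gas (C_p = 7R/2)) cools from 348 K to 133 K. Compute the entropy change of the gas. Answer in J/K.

At constant pressure, ΔS = nC_p ln(T₂/T₁) with C_p = 7R/2 = 29.1 J mol⁻¹ K⁻¹.
ΔS = 2.02 × 29.1 × ln(133/348) = -56.5 J/K.

ΔS = -56.5 J/K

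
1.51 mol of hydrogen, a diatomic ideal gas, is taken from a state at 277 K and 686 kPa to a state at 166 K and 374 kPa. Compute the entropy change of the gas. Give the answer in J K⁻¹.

ΔS = -14.9 J/K

ΔS = nC_p ln(T₂/T₁) − nR ln(P₂/P₁), with C_p = 7R/2 = 29.1 J mol⁻¹ K⁻¹ for a diatomic ideal gas.
ΔS = 1.51 × [29.1 × ln(166/277) − 8.314 × ln(374/686)] = -14.9 J/K.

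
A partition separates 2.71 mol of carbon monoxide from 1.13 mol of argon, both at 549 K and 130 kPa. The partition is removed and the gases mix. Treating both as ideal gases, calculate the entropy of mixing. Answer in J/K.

ΔS_mix = 19.3 J/K

Mole fractions: x_A = 2.71/3.84 = 0.706, x_B = 0.294.
ΔS_mix = −R(n_A ln x_A + n_B ln x_B) = −8.314 × (2.71 ln 0.706 + 1.13 ln 0.294) = 19.3 J/K.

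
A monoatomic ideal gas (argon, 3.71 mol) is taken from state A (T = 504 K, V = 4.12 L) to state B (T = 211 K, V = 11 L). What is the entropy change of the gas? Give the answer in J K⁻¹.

Entropy is a state function: ΔS = nC_V ln(T₂/T₁) + nR ln(V₂/V₁), with C_V = 3R/2 = 12.47 J mol⁻¹ K⁻¹ for a monoatomic ideal gas.
ΔS = 3.71 × [12.47 × ln(211/504) + 8.314 × ln(11/4.12)] = -9.99 J/K.

ΔS = -9.99 J/K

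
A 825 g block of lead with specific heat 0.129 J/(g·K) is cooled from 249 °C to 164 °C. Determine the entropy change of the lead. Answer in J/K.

ΔS = -18.9 J/K

In kelvin: T₁ = 522.15 K, T₂ = 437.15 K. ΔS = ∫dQ_rev/T = m c ln(T₂/T₁) = 825 × 0.129 × ln(437.15/522.15) = -18.9 J/K.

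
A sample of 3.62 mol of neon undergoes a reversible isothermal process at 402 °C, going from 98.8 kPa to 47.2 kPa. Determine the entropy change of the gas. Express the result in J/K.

ΔS_gas = 22.2 J/K

For an isothermal ideal gas ΔS_gas = nR ln(P₁/P₂) = 3.62 × 8.314 × ln(98.8/47.2) = 22.2 J/K.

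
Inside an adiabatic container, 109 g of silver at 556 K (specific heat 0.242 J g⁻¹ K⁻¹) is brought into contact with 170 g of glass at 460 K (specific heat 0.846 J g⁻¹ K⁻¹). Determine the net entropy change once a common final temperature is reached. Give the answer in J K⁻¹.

Energy balance: T_f = (m₁c₁T₁ + m₂c₂T₂)/(m₁c₁ + m₂c₂) = 474.88 K.
ΔS₁ = m₁c₁ ln(T_f/T₁) = 26.378 × ln(474.88/556) = -4.16 J/K.
ΔS₂ = m₂c₂ ln(T_f/T₂) = 143.82 × ln(474.88/460) = 4.578 J/K.
ΔS_total = -4.16 + 4.578 = 0.418 J/K.

ΔS_total = 0.418 J/K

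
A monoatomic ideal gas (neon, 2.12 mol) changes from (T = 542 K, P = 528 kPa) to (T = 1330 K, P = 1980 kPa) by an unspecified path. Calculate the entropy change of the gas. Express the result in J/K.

ΔS = 16.3 J/K

ΔS = nC_p ln(T₂/T₁) − nR ln(P₂/P₁), with C_p = 5R/2 = 20.79 J mol⁻¹ K⁻¹ for a monoatomic ideal gas.
ΔS = 2.12 × [20.79 × ln(1330/542) − 8.314 × ln(1980/528)] = 16.3 J/K.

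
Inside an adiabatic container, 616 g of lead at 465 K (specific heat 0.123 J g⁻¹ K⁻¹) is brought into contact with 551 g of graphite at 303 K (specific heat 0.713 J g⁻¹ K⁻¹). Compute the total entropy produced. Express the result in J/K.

Energy balance: T_f = (m₁c₁T₁ + m₂c₂T₂)/(m₁c₁ + m₂c₂) = 329.19 K.
ΔS₁ = m₁c₁ ln(T_f/T₁) = 75.768 × ln(329.19/465) = -26.17 J/K.
ΔS₂ = m₂c₂ ln(T_f/T₂) = 392.863 × ln(329.19/303) = 32.57 J/K.
ΔS_total = -26.17 + 32.57 = 6.4 J/K.

ΔS_total = 6.4 J/K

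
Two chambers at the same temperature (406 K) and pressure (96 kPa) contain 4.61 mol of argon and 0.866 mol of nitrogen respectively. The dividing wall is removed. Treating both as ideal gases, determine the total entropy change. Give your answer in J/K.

Mole fractions: x_A = 4.61/5.48 = 0.842, x_B = 0.158.
ΔS_mix = −R(n_A ln x_A + n_B ln x_B) = −8.314 × (4.61 ln 0.842 + 0.866 ln 0.158) = 19.9 J/K.

ΔS_mix = 19.9 J/K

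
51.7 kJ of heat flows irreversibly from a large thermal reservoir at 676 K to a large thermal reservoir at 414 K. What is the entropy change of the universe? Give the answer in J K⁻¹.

ΔS_total = 48.4 J/K

ΔS_hot = −Q/T_H = −51700/676 = -76.48 J/K and ΔS_cold = +Q/T_C = 51700/414 = 124.9 J/K.
ΔS_total = -76.48 + 124.9 = 48.4 J/K, positive as the second law requires.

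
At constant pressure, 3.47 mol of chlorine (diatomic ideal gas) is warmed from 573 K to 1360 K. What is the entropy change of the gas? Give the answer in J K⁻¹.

At constant pressure, ΔS = nC_p ln(T₂/T₁) with C_p = 7R/2 = 29.1 J mol⁻¹ K⁻¹.
ΔS = 3.47 × 29.1 × ln(1360/573) = 87.3 J/K.

ΔS = 87.3 J/K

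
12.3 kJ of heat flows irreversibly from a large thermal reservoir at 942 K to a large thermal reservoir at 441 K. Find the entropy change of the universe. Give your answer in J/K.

ΔS_total = 14.8 J/K

ΔS_hot = −Q/T_H = −12300/942 = -13.06 J/K and ΔS_cold = +Q/T_C = 12300/441 = 27.89 J/K.
ΔS_total = -13.06 + 27.89 = 14.8 J/K, positive as the second law requires.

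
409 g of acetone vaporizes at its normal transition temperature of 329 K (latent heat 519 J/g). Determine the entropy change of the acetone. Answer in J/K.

Heat absorbed by the substance: Q = mL = 409 × 519 = 212271 J.
At constant T, ΔS = Q_rev/T = 212271 / 329 = 645 J/K.

ΔS = 645 J/K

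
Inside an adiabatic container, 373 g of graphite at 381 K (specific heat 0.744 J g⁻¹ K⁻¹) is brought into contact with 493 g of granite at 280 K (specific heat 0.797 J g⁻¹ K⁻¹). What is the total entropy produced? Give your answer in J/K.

Energy balance: T_f = (m₁c₁T₁ + m₂c₂T₂)/(m₁c₁ + m₂c₂) = 321.81 K.
ΔS₁ = m₁c₁ ln(T_f/T₁) = 277.512 × ln(321.81/381) = -46.86 J/K.
ΔS₂ = m₂c₂ ln(T_f/T₂) = 392.921 × ln(321.81/280) = 54.68 J/K.
ΔS_total = -46.86 + 54.68 = 7.82 J/K.

ΔS_total = 7.82 J/K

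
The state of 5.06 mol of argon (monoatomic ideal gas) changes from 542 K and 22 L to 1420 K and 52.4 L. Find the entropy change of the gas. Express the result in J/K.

Entropy is a state function: ΔS = nC_V ln(T₂/T₁) + nR ln(V₂/V₁), with C_V = 3R/2 = 12.47 J mol⁻¹ K⁻¹ for a monoatomic ideal gas.
ΔS = 5.06 × [12.47 × ln(1420/542) + 8.314 × ln(52.4/22)] = 97.3 J/K.

ΔS = 97.3 J/K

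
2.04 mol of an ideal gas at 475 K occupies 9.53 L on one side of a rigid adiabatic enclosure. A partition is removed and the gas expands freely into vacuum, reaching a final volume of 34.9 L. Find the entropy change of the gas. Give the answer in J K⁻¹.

No heat is exchanged and no work is done, so the ideal-gas temperature stays constant.
Entropy is a state function; using a reversible isothermal path, ΔS_gas = nR ln(V₂/V₁) = 2.04 × 8.314 × ln(34.9/9.53) = 22 J/K.

ΔS_gas = 22 J/K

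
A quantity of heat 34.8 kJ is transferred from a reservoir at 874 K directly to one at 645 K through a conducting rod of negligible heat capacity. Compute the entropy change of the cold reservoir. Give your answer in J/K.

The cold reservoir gains heat Q, so ΔS_cold = +Q/T_C = 34800/645 = 54 J/K.

ΔS_cold = 54 J/K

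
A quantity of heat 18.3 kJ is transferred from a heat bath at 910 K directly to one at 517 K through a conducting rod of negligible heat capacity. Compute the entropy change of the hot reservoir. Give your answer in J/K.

The hot reservoir loses heat Q, so ΔS_hot = −Q/T_H = −18300/910 = -20.1 J/K.

ΔS_hot = -20.1 J/K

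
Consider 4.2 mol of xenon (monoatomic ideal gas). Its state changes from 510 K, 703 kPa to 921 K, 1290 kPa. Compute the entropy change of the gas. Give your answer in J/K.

ΔS = 30.4 J/K

ΔS = nC_p ln(T₂/T₁) − nR ln(P₂/P₁), with C_p = 5R/2 = 20.79 J mol⁻¹ K⁻¹ for a monoatomic ideal gas.
ΔS = 4.2 × [20.79 × ln(921/510) − 8.314 × ln(1290/703)] = 30.4 J/K.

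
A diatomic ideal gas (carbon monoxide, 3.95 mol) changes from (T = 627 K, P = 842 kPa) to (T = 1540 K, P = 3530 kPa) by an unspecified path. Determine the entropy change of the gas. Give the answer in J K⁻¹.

ΔS = 56.2 J/K

ΔS = nC_p ln(T₂/T₁) − nR ln(P₂/P₁), with C_p = 7R/2 = 29.1 J mol⁻¹ K⁻¹ for a diatomic ideal gas.
ΔS = 3.95 × [29.1 × ln(1540/627) − 8.314 × ln(3530/842)] = 56.2 J/K.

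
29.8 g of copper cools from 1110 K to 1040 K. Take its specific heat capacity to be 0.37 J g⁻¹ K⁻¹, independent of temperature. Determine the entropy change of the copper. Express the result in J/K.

ΔS = ∫dQ_rev/T = m c ln(T₂/T₁) = 29.8 × 0.37 × ln(1040/1110) = -0.718 J/K.

ΔS = -0.718 J/K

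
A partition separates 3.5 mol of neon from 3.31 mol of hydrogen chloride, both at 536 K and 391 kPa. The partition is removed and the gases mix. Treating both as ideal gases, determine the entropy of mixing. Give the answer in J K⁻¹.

Mole fractions: x_A = 3.5/6.81 = 0.514, x_B = 0.486.
ΔS_mix = −R(n_A ln x_A + n_B ln x_B) = −8.314 × (3.5 ln 0.514 + 3.31 ln 0.486) = 39.2 J/K.

ΔS_mix = 39.2 J/K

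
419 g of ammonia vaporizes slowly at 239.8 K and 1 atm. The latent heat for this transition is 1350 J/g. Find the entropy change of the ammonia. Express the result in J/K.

ΔS = 2360 J/K

Heat absorbed by the substance: Q = mL = 419 × 1350 = 565650 J.
At constant T, ΔS = Q_rev/T = 565650 / 239.8 = 2360 J/K.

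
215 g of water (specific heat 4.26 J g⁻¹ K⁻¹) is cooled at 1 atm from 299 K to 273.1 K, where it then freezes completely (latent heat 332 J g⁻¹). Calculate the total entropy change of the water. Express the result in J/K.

Cooling step: ΔS₁ = m c ln(T_tr/T_i) = 215 × 4.26 × ln(273.1/299) = -82.99 J/K.
Phase change: ΔS₂ = −mL/T_tr = −215 × 332 / 273.1 = -261.4 J/K.
ΔS_total = (-82.99) + (-261.4) = -344 J/K.

ΔS = -344 J/K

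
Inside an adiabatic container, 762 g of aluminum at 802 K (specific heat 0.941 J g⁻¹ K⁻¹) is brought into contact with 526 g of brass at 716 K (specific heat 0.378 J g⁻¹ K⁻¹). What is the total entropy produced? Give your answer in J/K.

ΔS_total = 0.98 J/K

Energy balance: T_f = (m₁c₁T₁ + m₂c₂T₂)/(m₁c₁ + m₂c₂) = 783.33 K.
ΔS₁ = m₁c₁ ln(T_f/T₁) = 717.042 × ln(783.33/802) = -16.89 J/K.
ΔS₂ = m₂c₂ ln(T_f/T₂) = 198.828 × ln(783.33/716) = 17.87 J/K.
ΔS_total = -16.89 + 17.87 = 0.98 J/K.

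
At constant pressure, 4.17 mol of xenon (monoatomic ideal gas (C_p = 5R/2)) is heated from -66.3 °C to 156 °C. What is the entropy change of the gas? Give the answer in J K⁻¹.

ΔS = 63.3 J/K

In kelvin: T₁ = 206.85 K, T₂ = 429.15 K. At constant pressure, ΔS = nC_p ln(T₂/T₁) with C_p = 5R/2 = 20.79 J mol⁻¹ K⁻¹.
ΔS = 4.17 × 20.79 × ln(429.15/206.85) = 63.3 J/K.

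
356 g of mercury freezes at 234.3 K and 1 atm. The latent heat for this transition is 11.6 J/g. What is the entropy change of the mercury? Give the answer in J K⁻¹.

ΔS = -17.6 J/K

Heat released by the substance: Q = −mL = −356 × 11.6 = −4129.6 J.
At constant T, ΔS = Q_rev/T = −4129.6 / 234.3 = -17.6 J/K.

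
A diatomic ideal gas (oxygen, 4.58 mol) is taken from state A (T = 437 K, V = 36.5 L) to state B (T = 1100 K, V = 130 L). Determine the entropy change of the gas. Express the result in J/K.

Entropy is a state function: ΔS = nC_V ln(T₂/T₁) + nR ln(V₂/V₁), with C_V = 5R/2 = 20.79 J mol⁻¹ K⁻¹ for a diatomic ideal gas.
ΔS = 4.58 × [20.79 × ln(1100/437) + 8.314 × ln(130/36.5)] = 136 J/K.

ΔS = 136 J/K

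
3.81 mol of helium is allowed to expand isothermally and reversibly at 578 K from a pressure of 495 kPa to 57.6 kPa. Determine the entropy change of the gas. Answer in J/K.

ΔS_gas = 68.1 J/K

For an isothermal ideal gas ΔS_gas = nR ln(P₁/P₂) = 3.81 × 8.314 × ln(495/57.6) = 68.1 J/K.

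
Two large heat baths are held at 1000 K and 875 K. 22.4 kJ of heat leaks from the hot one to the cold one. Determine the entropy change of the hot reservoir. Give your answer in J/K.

ΔS_hot = -22.4 J/K

The hot reservoir loses heat Q, so ΔS_hot = −Q/T_H = −22400/1000 = -22.4 J/K.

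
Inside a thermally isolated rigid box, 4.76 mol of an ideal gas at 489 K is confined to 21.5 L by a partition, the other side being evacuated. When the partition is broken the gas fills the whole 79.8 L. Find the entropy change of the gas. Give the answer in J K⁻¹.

No heat is exchanged and no work is done, so the ideal-gas temperature stays constant.
Entropy is a state function; using a reversible isothermal path, ΔS_gas = nR ln(V₂/V₁) = 4.76 × 8.314 × ln(79.8/21.5) = 51.9 J/K.

ΔS_gas = 51.9 J/K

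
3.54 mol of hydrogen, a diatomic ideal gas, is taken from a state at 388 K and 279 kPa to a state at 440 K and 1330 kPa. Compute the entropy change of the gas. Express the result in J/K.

ΔS = nC_p ln(T₂/T₁) − nR ln(P₂/P₁), with C_p = 7R/2 = 29.1 J mol⁻¹ K⁻¹ for a diatomic ideal gas.
ΔS = 3.54 × [29.1 × ln(440/388) − 8.314 × ln(1330/279)] = -33 J/K.

ΔS = -33 J/K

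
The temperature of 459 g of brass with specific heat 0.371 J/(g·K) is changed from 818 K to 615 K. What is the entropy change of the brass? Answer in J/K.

ΔS = -48.6 J/K

ΔS = ∫dQ_rev/T = m c ln(T₂/T₁) = 459 × 0.371 × ln(615/818) = -48.6 J/K.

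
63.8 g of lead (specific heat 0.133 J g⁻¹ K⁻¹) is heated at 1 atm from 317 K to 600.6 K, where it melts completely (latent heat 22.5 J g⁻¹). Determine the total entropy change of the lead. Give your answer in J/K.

ΔS = 7.81 J/K

Warming step: ΔS₁ = m c ln(T_tr/T_i) = 63.8 × 0.133 × ln(600.6/317) = 5.422 J/K.
Phase change: ΔS₂ = +mL/T_tr = 63.8 × 22.5 / 600.6 = 2.39 J/K.
ΔS_total = (5.422) + (2.39) = 7.81 J/K.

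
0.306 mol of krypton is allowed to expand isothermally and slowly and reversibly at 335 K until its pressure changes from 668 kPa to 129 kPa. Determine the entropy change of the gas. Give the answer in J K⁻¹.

ΔS_gas = 4.18 J/K

For an isothermal ideal gas ΔS_gas = nR ln(P₁/P₂) = 0.306 × 8.314 × ln(668/129) = 4.18 J/K.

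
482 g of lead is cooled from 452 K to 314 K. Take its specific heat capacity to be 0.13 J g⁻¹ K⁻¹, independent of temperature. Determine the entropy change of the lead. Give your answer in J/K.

ΔS = -22.8 J/K

ΔS = ∫dQ_rev/T = m c ln(T₂/T₁) = 482 × 0.13 × ln(314/452) = -22.8 J/K.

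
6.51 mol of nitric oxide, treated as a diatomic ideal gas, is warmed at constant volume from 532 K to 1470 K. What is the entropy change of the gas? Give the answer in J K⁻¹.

ΔS = 138 J/K

At constant volume, ΔS = nC_V ln(T₂/T₁) with C_V = 5R/2 = 20.79 J mol⁻¹ K⁻¹.
ΔS = 6.51 × 20.79 × ln(1470/532) = 138 J/K.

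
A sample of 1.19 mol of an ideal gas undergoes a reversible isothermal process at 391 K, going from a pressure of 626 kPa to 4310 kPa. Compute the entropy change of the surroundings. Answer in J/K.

For an isothermal ideal gas ΔS_gas = nR ln(P₁/P₂) = 1.19 × 8.314 × ln(626/4310) = -19.1 J/K.
The process is reversible, so ΔS_surr = −ΔS_gas = 19.1 J/K and ΔS_universe = 0.

ΔS_surr = 19.1 J/K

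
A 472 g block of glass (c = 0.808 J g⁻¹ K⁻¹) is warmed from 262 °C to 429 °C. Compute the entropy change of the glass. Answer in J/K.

ΔS = 104 J/K

In kelvin: T₁ = 535.15 K, T₂ = 702.15 K. ΔS = ∫dQ_rev/T = m c ln(T₂/T₁) = 472 × 0.808 × ln(702.15/535.15) = 104 J/K.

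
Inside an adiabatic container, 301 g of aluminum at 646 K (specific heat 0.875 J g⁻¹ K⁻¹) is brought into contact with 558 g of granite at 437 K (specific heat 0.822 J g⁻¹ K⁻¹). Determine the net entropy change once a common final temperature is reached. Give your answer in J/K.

Energy balance: T_f = (m₁c₁T₁ + m₂c₂T₂)/(m₁c₁ + m₂c₂) = 513.23 K.
ΔS₁ = m₁c₁ ln(T_f/T₁) = 263.375 × ln(513.23/646) = -60.59 J/K.
ΔS₂ = m₂c₂ ln(T_f/T₂) = 458.676 × ln(513.23/437) = 73.76 J/K.
ΔS_total = -60.59 + 73.76 = 13.2 J/K.

ΔS_total = 13.2 J/K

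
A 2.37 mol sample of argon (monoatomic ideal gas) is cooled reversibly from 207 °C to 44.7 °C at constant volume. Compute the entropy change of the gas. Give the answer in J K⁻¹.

ΔS = -12.2 J/K

In kelvin: T₁ = 480.15 K, T₂ = 317.85 K. At constant volume, ΔS = nC_V ln(T₂/T₁) with C_V = 3R/2 = 12.47 J mol⁻¹ K⁻¹.
ΔS = 2.37 × 12.47 × ln(317.85/480.15) = -12.2 J/K.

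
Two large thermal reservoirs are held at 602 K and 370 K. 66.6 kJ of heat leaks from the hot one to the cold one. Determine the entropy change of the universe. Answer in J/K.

ΔS_hot = −Q/T_H = −66600/602 = -110.6 J/K and ΔS_cold = +Q/T_C = 66600/370 = 180 J/K.
ΔS_total = -110.6 + 180 = 69.4 J/K, positive as the second law requires.

ΔS_total = 69.4 J/K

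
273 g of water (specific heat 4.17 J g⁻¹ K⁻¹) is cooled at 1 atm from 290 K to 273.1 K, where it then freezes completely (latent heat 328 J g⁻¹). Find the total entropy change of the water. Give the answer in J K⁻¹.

ΔS = -396 J/K

Cooling step: ΔS₁ = m c ln(T_tr/T_i) = 273 × 4.17 × ln(273.1/290) = -68.35 J/K.
Phase change: ΔS₂ = −mL/T_tr = −273 × 328 / 273.1 = -327.9 J/K.
ΔS_total = (-68.35) + (-327.9) = -396 J/K.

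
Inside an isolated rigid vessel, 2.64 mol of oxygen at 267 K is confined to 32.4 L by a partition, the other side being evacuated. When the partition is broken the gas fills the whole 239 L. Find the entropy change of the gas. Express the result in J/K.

No heat is exchanged and no work is done, so the ideal-gas temperature stays constant.
Entropy is a state function; using a reversible isothermal path, ΔS_gas = nR ln(V₂/V₁) = 2.64 × 8.314 × ln(239/32.4) = 43.9 J/K.

ΔS_gas = 43.9 J/K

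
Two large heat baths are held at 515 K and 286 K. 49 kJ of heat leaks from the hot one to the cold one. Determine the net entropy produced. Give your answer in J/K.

ΔS_hot = −Q/T_H = −49000/515 = -95.15 J/K and ΔS_cold = +Q/T_C = 49000/286 = 171.3 J/K.
ΔS_total = -95.15 + 171.3 = 76.2 J/K, positive as the second law requires.

ΔS_total = 76.2 J/K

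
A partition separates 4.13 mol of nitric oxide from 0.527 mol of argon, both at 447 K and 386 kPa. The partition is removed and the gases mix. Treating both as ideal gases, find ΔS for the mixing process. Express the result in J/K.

Mole fractions: x_A = 4.13/4.66 = 0.887, x_B = 0.113.
ΔS_mix = −R(n_A ln x_A + n_B ln x_B) = −8.314 × (4.13 ln 0.887 + 0.527 ln 0.113) = 13.7 J/K.

ΔS_mix = 13.7 J/K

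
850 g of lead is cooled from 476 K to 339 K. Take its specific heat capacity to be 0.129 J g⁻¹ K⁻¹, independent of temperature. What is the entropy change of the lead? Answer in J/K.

ΔS = -37.2 J/K

ΔS = ∫dQ_rev/T = m c ln(T₂/T₁) = 850 × 0.129 × ln(339/476) = -37.2 J/K.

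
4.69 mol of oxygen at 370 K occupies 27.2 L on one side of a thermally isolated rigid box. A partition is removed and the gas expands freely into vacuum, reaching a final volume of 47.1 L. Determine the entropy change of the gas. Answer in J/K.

For an ideal gas in free expansion Q = 0 and W = 0, so T is unchanged.
Entropy is a state function; using a reversible isothermal path, ΔS_gas = nR ln(V₂/V₁) = 4.69 × 8.314 × ln(47.1/27.2) = 21.4 J/K.

ΔS_gas = 21.4 J/K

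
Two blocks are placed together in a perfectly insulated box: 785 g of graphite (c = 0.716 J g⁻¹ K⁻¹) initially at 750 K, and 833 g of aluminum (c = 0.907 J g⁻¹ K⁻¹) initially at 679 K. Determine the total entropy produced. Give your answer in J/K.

Energy balance: T_f = (m₁c₁T₁ + m₂c₂T₂)/(m₁c₁ + m₂c₂) = 709.29 K.
ΔS₁ = m₁c₁ ln(T_f/T₁) = 562.06 × ln(709.29/750) = -31.37 J/K.
ΔS₂ = m₂c₂ ln(T_f/T₂) = 755.531 × ln(709.29/679) = 32.97 J/K.
ΔS_total = -31.37 + 32.97 = 1.6 J/K.

ΔS_total = 1.6 J/K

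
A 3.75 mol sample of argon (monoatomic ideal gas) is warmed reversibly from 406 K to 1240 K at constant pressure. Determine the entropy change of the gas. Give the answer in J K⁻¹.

At constant pressure, ΔS = nC_p ln(T₂/T₁) with C_p = 5R/2 = 20.79 J mol⁻¹ K⁻¹.
ΔS = 3.75 × 20.79 × ln(1240/406) = 87 J/K.

ΔS = 87 J/K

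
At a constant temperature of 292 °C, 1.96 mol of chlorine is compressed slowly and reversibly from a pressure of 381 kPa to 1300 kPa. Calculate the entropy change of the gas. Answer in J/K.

ΔS_gas = -20 J/K

For an isothermal ideal gas ΔS_gas = nR ln(P₁/P₂) = 1.96 × 8.314 × ln(381/1300) = -20 J/K.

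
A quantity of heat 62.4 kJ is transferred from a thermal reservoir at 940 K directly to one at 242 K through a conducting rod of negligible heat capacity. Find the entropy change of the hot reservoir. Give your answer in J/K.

ΔS_hot = -66.4 J/K

The hot reservoir loses heat Q, so ΔS_hot = −Q/T_H = −62400/940 = -66.4 J/K.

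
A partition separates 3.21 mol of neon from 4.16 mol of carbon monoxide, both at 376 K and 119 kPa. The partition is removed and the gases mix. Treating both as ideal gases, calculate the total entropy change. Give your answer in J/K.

ΔS_mix = 42 J/K

Mole fractions: x_A = 3.21/7.37 = 0.436, x_B = 0.564.
ΔS_mix = −R(n_A ln x_A + n_B ln x_B) = −8.314 × (3.21 ln 0.436 + 4.16 ln 0.564) = 42 J/K.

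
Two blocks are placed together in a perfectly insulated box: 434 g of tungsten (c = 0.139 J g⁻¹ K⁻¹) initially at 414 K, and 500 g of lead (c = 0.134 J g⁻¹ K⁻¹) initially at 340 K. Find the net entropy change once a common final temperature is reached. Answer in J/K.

Energy balance: T_f = (m₁c₁T₁ + m₂c₂T₂)/(m₁c₁ + m₂c₂) = 375.06 K.
ΔS₁ = m₁c₁ ln(T_f/T₁) = 60.326 × ln(375.06/414) = -5.959 J/K.
ΔS₂ = m₂c₂ ln(T_f/T₂) = 67 × ln(375.06/340) = 6.576 J/K.
ΔS_total = -5.959 + 6.576 = 0.617 J/K.

ΔS_total = 0.617 J/K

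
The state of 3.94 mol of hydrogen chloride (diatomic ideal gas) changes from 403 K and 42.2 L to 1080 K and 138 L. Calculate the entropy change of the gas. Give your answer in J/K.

ΔS = 120 J/K

Entropy is a state function: ΔS = nC_V ln(T₂/T₁) + nR ln(V₂/V₁), with C_V = 5R/2 = 20.79 J mol⁻¹ K⁻¹ for a diatomic ideal gas.
ΔS = 3.94 × [20.79 × ln(1080/403) + 8.314 × ln(138/42.2)] = 120 J/K.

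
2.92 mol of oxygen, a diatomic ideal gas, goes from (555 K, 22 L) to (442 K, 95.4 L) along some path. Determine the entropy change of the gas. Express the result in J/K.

ΔS = 21.8 J/K

Entropy is a state function: ΔS = nC_V ln(T₂/T₁) + nR ln(V₂/V₁), with C_V = 5R/2 = 20.79 J mol⁻¹ K⁻¹ for a diatomic ideal gas.
ΔS = 2.92 × [20.79 × ln(442/555) + 8.314 × ln(95.4/22)] = 21.8 J/K.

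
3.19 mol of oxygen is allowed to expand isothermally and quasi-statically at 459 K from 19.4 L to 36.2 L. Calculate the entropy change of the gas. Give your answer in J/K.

For an isothermal ideal gas ΔS_gas = nR ln(V₂/V₁) = 3.19 × 8.314 × ln(36.2/19.4) = 16.5 J/K.

ΔS_gas = 16.5 J/K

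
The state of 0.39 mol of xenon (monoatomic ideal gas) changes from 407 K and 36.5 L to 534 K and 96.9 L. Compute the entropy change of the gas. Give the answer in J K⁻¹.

Entropy is a state function: ΔS = nC_V ln(T₂/T₁) + nR ln(V₂/V₁), with C_V = 3R/2 = 12.47 J mol⁻¹ K⁻¹ for a monoatomic ideal gas.
ΔS = 0.39 × [12.47 × ln(534/407) + 8.314 × ln(96.9/36.5)] = 4.49 J/K.

ΔS = 4.49 J/K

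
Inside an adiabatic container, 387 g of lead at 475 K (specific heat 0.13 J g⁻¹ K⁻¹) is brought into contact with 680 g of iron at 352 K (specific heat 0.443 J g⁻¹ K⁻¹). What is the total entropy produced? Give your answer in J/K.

Energy balance: T_f = (m₁c₁T₁ + m₂c₂T₂)/(m₁c₁ + m₂c₂) = 369.6 K.
ΔS₁ = m₁c₁ ln(T_f/T₁) = 50.31 × ln(369.6/475) = -12.62 J/K.
ΔS₂ = m₂c₂ ln(T_f/T₂) = 301.24 × ln(369.6/352) = 14.7 J/K.
ΔS_total = -12.62 + 14.7 = 2.08 J/K.

ΔS_total = 2.08 J/K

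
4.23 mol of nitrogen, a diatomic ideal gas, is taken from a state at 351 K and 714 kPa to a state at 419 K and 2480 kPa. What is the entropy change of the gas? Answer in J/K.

ΔS = nC_p ln(T₂/T₁) − nR ln(P₂/P₁), with C_p = 7R/2 = 29.1 J mol⁻¹ K⁻¹ for a diatomic ideal gas.
ΔS = 4.23 × [29.1 × ln(419/351) − 8.314 × ln(2480/714)] = -22 J/K.

ΔS = -22 J/K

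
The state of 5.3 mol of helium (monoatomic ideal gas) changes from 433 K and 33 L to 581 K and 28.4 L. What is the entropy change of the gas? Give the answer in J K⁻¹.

ΔS = 12.8 J/K

Entropy is a state function: ΔS = nC_V ln(T₂/T₁) + nR ln(V₂/V₁), with C_V = 3R/2 = 12.47 J mol⁻¹ K⁻¹ for a monoatomic ideal gas.
ΔS = 5.3 × [12.47 × ln(581/433) + 8.314 × ln(28.4/33)] = 12.8 J/K.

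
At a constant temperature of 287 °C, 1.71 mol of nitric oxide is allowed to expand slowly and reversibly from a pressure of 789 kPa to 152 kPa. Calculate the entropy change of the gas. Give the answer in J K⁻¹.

ΔS_gas = 23.4 J/K

For an isothermal ideal gas ΔS_gas = nR ln(P₁/P₂) = 1.71 × 8.314 × ln(789/152) = 23.4 J/K.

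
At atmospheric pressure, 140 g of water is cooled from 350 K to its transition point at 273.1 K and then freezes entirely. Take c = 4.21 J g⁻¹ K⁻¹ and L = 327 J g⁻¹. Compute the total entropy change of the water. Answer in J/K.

Cooling step: ΔS₁ = m c ln(T_tr/T_i) = 140 × 4.21 × ln(273.1/350) = -146.2 J/K.
Phase change: ΔS₂ = −mL/T_tr = −140 × 327 / 273.1 = -167.6 J/K.
ΔS_total = (-146.2) + (-167.6) = -314 J/K.

ΔS = -314 J/K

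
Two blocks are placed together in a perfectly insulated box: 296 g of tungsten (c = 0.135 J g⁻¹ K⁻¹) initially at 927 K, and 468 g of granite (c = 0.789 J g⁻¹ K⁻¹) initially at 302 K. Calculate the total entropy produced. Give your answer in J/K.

Energy balance: T_f = (m₁c₁T₁ + m₂c₂T₂)/(m₁c₁ + m₂c₂) = 363.03 K.
ΔS₁ = m₁c₁ ln(T_f/T₁) = 39.96 × ln(363.03/927) = -37.46 J/K.
ΔS₂ = m₂c₂ ln(T_f/T₂) = 369.252 × ln(363.03/302) = 67.97 J/K.
ΔS_total = -37.46 + 67.97 = 30.5 J/K.

ΔS_total = 30.5 J/K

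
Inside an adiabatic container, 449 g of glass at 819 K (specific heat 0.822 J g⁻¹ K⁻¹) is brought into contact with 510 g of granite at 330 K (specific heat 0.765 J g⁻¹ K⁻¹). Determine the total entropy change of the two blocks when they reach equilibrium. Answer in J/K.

ΔS_total = 76.4 J/K

Energy balance: T_f = (m₁c₁T₁ + m₂c₂T₂)/(m₁c₁ + m₂c₂) = 567.71 K.
ΔS₁ = m₁c₁ ln(T_f/T₁) = 369.078 × ln(567.71/819) = -135.3 J/K.
ΔS₂ = m₂c₂ ln(T_f/T₂) = 390.15 × ln(567.71/330) = 211.7 J/K.
ΔS_total = -135.3 + 211.7 = 76.4 J/K.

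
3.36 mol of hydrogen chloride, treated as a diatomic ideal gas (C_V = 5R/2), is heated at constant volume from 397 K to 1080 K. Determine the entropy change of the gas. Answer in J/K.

At constant volume, ΔS = nC_V ln(T₂/T₁) with C_V = 5R/2 = 20.79 J mol⁻¹ K⁻¹.
ΔS = 3.36 × 20.79 × ln(1080/397) = 69.9 J/K.

ΔS = 69.9 J/K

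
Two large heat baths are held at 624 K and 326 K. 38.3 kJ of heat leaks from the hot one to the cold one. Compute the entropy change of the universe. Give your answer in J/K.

ΔS_total = 56.1 J/K

ΔS_hot = −Q/T_H = −38300/624 = -61.38 J/K and ΔS_cold = +Q/T_C = 38300/326 = 117.5 J/K.
ΔS_total = -61.38 + 117.5 = 56.1 J/K, positive as the second law requires.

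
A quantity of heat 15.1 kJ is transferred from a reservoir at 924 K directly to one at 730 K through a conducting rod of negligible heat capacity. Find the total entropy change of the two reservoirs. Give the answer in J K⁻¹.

ΔS_hot = −Q/T_H = −15100/924 = -16.34 J/K and ΔS_cold = +Q/T_C = 15100/730 = 20.68 J/K.
ΔS_total = -16.34 + 20.68 = 4.34 J/K, positive as the second law requires.

ΔS_total = 4.34 J/K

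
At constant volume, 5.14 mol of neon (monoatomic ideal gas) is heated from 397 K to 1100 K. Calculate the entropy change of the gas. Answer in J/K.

ΔS = 65.3 J/K

At constant volume, ΔS = nC_V ln(T₂/T₁) with C_V = 3R/2 = 12.47 J mol⁻¹ K⁻¹.
ΔS = 5.14 × 12.47 × ln(1100/397) = 65.3 J/K.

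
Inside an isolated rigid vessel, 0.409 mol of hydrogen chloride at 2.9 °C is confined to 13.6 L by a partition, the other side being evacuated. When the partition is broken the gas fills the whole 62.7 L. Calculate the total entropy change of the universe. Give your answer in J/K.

No heat is exchanged and no work is done, so the ideal-gas temperature stays constant.
Entropy is a state function; using a reversible isothermal path, ΔS_gas = nR ln(V₂/V₁) = 0.409 × 8.314 × ln(62.7/13.6) = 5.2 J/K.
The insulated surroundings exchange no heat, so ΔS_surr = 0 and ΔS_universe = ΔS_gas.

ΔS_universe = 5.2 J/K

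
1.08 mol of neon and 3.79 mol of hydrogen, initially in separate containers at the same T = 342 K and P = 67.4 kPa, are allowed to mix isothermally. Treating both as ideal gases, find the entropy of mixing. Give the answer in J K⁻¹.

Mole fractions: x_A = 1.08/4.87 = 0.222, x_B = 0.778.
ΔS_mix = −R(n_A ln x_A + n_B ln x_B) = −8.314 × (1.08 ln 0.222 + 3.79 ln 0.778) = 21.4 J/K.

ΔS_mix = 21.4 J/K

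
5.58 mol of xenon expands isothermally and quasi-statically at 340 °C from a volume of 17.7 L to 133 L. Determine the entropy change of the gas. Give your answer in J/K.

For an isothermal ideal gas ΔS_gas = nR ln(V₂/V₁) = 5.58 × 8.314 × ln(133/17.7) = 93.6 J/K.

ΔS_gas = 93.6 J/K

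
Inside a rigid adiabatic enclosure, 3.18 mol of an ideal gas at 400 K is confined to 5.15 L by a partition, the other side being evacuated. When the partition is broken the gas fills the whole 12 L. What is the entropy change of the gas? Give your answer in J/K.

For an ideal gas in free expansion Q = 0 and W = 0, so T is unchanged.
Entropy is a state function; using a reversible isothermal path, ΔS_gas = nR ln(V₂/V₁) = 3.18 × 8.314 × ln(12/5.15) = 22.4 J/K.

ΔS_gas = 22.4 J/K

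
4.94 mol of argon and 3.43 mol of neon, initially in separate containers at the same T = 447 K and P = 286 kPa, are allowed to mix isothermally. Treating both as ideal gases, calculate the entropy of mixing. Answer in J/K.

ΔS_mix = 47.1 J/K

Mole fractions: x_A = 4.94/8.37 = 0.59, x_B = 0.41.
ΔS_mix = −R(n_A ln x_A + n_B ln x_B) = −8.314 × (4.94 ln 0.59 + 3.43 ln 0.41) = 47.1 J/K.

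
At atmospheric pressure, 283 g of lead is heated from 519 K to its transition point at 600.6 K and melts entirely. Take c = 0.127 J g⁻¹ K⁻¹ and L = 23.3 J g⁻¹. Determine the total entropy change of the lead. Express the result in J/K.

Warming step: ΔS₁ = m c ln(T_tr/T_i) = 283 × 0.127 × ln(600.6/519) = 5.248 J/K.
Phase change: ΔS₂ = +mL/T_tr = 283 × 23.3 / 600.6 = 10.98 J/K.
ΔS_total = (5.248) + (10.98) = 16.2 J/K.

ΔS = 16.2 J/K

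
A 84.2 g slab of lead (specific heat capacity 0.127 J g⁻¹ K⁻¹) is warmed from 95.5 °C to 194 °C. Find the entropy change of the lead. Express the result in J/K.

In kelvin: T₁ = 368.65 K, T₂ = 467.15 K. ΔS = ∫dQ_rev/T = m c ln(T₂/T₁) = 84.2 × 0.127 × ln(467.15/368.65) = 2.53 J/K.

ΔS = 2.53 J/K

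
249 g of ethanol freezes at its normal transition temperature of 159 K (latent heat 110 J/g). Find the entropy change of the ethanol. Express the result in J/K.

ΔS = -172 J/K

Heat released by the substance: Q = −mL = −249 × 110 = −27390 J.
At constant T, ΔS = Q_rev/T = −27390 / 159 = -172 J/K.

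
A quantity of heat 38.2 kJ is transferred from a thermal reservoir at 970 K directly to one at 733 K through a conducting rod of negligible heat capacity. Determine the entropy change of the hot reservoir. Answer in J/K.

ΔS_hot = -39.4 J/K

The hot reservoir loses heat Q, so ΔS_hot = −Q/T_H = −38200/970 = -39.4 J/K.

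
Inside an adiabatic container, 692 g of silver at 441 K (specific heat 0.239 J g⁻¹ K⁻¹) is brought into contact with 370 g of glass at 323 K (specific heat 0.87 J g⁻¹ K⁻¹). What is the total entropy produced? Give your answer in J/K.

ΔS_total = 5.46 J/K

Energy balance: T_f = (m₁c₁T₁ + m₂c₂T₂)/(m₁c₁ + m₂c₂) = 363.05 K.
ΔS₁ = m₁c₁ ln(T_f/T₁) = 165.388 × ln(363.05/441) = -32.17 J/K.
ΔS₂ = m₂c₂ ln(T_f/T₂) = 321.9 × ln(363.05/323) = 37.63 J/K.
ΔS_total = -32.17 + 37.63 = 5.46 J/K.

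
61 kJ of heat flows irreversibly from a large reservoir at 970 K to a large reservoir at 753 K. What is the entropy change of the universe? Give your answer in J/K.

ΔS_hot = −Q/T_H = −61000/970 = -62.89 J/K and ΔS_cold = +Q/T_C = 61000/753 = 81.01 J/K.
ΔS_total = -62.89 + 81.01 = 18.1 J/K, positive as the second law requires.

ΔS_total = 18.1 J/K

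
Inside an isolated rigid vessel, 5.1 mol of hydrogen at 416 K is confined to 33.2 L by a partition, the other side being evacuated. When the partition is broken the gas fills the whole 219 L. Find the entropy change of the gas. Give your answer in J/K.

ΔS_gas = 80 J/K

For an ideal gas in free expansion Q = 0 and W = 0, so T is unchanged.
Entropy is a state function; using a reversible isothermal path, ΔS_gas = nR ln(V₂/V₁) = 5.1 × 8.314 × ln(219/33.2) = 80 J/K.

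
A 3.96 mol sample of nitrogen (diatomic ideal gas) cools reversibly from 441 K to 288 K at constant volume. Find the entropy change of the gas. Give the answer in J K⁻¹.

At constant volume, ΔS = nC_V ln(T₂/T₁) with C_V = 5R/2 = 20.79 J mol⁻¹ K⁻¹.
ΔS = 3.96 × 20.79 × ln(288/441) = -35.1 J/K.

ΔS = -35.1 J/K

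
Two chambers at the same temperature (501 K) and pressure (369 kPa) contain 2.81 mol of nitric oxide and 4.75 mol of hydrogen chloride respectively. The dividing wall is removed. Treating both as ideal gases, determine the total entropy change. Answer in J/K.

Mole fractions: x_A = 2.81/7.56 = 0.372, x_B = 0.628.
ΔS_mix = −R(n_A ln x_A + n_B ln x_B) = −8.314 × (2.81 ln 0.372 + 4.75 ln 0.628) = 41.5 J/K.

ΔS_mix = 41.5 J/K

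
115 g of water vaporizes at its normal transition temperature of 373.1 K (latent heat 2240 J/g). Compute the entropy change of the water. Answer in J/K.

ΔS = 690 J/K

Heat absorbed by the substance: Q = mL = 115 × 2240 = 257600 J.
At constant T, ΔS = Q_rev/T = 257600 / 373.1 = 690 J/K.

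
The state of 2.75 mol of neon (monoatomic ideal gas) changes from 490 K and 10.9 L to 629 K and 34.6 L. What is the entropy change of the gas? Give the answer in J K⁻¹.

Entropy is a state function: ΔS = nC_V ln(T₂/T₁) + nR ln(V₂/V₁), with C_V = 3R/2 = 12.47 J mol⁻¹ K⁻¹ for a monoatomic ideal gas.
ΔS = 2.75 × [12.47 × ln(629/490) + 8.314 × ln(34.6/10.9)] = 35 J/K.

ΔS = 35 J/K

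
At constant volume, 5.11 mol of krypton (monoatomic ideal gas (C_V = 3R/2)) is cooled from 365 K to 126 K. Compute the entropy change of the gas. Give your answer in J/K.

ΔS = -67.8 J/K

At constant volume, ΔS = nC_V ln(T₂/T₁) with C_V = 3R/2 = 12.47 J mol⁻¹ K⁻¹.
ΔS = 5.11 × 12.47 × ln(126/365) = -67.8 J/K.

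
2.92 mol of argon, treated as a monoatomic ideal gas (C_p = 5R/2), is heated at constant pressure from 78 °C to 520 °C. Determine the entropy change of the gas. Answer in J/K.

In kelvin: T₁ = 351.15 K, T₂ = 793.15 K. At constant pressure, ΔS = nC_p ln(T₂/T₁) with C_p = 5R/2 = 20.79 J mol⁻¹ K⁻¹.
ΔS = 2.92 × 20.79 × ln(793.15/351.15) = 49.5 J/K.

ΔS = 49.5 J/K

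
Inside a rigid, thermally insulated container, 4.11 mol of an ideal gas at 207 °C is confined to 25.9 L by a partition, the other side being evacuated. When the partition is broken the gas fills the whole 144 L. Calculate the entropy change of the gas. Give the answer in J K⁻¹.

ΔS_gas = 58.6 J/K

For an ideal gas in free expansion Q = 0 and W = 0, so T is unchanged.
Entropy is a state function; using a reversible isothermal path, ΔS_gas = nR ln(V₂/V₁) = 4.11 × 8.314 × ln(144/25.9) = 58.6 J/K.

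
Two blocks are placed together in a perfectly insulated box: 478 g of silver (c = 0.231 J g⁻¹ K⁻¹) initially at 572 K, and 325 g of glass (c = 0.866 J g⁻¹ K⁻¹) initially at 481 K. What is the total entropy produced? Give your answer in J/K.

ΔS_total = 1.22 J/K

Energy balance: T_f = (m₁c₁T₁ + m₂c₂T₂)/(m₁c₁ + m₂c₂) = 506.64 K.
ΔS₁ = m₁c₁ ln(T_f/T₁) = 110.418 × ln(506.64/572) = -13.4 J/K.
ΔS₂ = m₂c₂ ln(T_f/T₂) = 281.45 × ln(506.64/481) = 14.62 J/K.
ΔS_total = -13.4 + 14.62 = 1.22 J/K.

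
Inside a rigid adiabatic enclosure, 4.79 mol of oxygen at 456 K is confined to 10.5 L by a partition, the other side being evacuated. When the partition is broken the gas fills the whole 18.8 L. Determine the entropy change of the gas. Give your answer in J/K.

For an ideal gas in free expansion Q = 0 and W = 0, so T is unchanged.
Entropy is a state function; using a reversible isothermal path, ΔS_gas = nR ln(V₂/V₁) = 4.79 × 8.314 × ln(18.8/10.5) = 23.2 J/K.

ΔS_gas = 23.2 J/K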